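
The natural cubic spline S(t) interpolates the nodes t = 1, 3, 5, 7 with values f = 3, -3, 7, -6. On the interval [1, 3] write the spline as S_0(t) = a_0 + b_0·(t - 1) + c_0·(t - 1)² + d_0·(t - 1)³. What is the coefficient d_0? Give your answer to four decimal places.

Write M_i for S''(x_i). With h_i = 2, 2, 2 and divided differences Δ_i = -3, 5, -13/2, the continuity of S' gives the tridiagonal system
  2·M_0 + 8·M_1 + 2·M_2 = 6(Δ_1 - Δ_0) = 48
  2·M_1 + 8·M_2 + 2·M_3 = 6(Δ_2 - Δ_1) = -69
Natural end conditions: M_0 = M_3 = 0.
Solving the tridiagonal system: M_0 = 0, M_1 = 87/10, M_2 = -54/5, M_3 = 0.
On [1, 3], with S_0(t) = a_0 + b_0·(t - 1) + c_0·(t - 1)² + d_0·(t - 1)³: c_0 = M_0/2 = 0, d_0 = (M_1 - M_0)/(6h_0) = 29/40, b_0 = Δ_0 - h_0(2M_0 + M_1)/6 = -59/10.

0.7250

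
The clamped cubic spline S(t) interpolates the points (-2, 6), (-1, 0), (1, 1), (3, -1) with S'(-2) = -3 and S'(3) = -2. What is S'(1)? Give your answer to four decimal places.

1.3696

Put M_i = S'' at the i-th knot. Here h = (1, 2, 2) and Δ = (-6, 1/2, -1), so the interior equations h_(i-1)·M_(i-1) + 2(h_(i-1)+h_i)·M_i + h_i·M_(i+1) = 6(Δ_i − Δ_(i-1)) read
  1·M_0 + 6·M_1 + 2·M_2 = 6(Δ_1 - Δ_0) = 39
  2·M_1 + 8·M_2 + 2·M_3 = 6(Δ_2 - Δ_1) = -9
Clamped end conditions give two more equations: 2h_0·M_0 + h_0·M_1 = 6(Δ_0 - S'(-2)) = -18 and h_2·M_2 + 2h_2·M_3 = 6(S'(3) - Δ_2) = -6.
Solving the tridiagonal system: M_0 = -323/23, M_1 = 232/23, M_2 = -86/23, M_3 = 17/46.
On [1, 3], S'(t) = b_2 + 2c_2·(t - 1) + 3d_2·(t - 1)² with b_2 = Δ_2 - h_2(2M_2 + M_3)/6 = 63/46, c_2 = M_2/2 = -43/23, d_2 = (M_3 - M_2)/(6h_2) = 63/184. So S'(1) = 63/46.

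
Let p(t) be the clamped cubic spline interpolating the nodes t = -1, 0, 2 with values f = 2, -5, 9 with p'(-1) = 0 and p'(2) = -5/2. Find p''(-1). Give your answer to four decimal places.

Let σ_i = p''(x_i). Step sizes h_i = 1, 2; slopes of the chords Δ_i = (y_(i+1) - y_i)/h_i = -7, 7.
  1·σ_0 + 6·σ_1 + 2·σ_2 = 6(Δ_1 - Δ_0) = 84
Clamped end conditions give two more equations: 2h_0·σ_0 + h_0·σ_1 = 6(Δ_0 - p'(-1)) = -42 and h_1·σ_1 + 2h_1·σ_2 = 6(p'(2) - Δ_1) = -57.
Solving: σ_0 = -215/6, σ_1 = 89/3, σ_2 = -349/12.

-35.8333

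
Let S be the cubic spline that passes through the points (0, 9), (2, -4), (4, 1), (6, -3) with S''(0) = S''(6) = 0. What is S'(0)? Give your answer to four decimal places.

-9.2000

With σ_i denoting the second derivative at x_i, h_i = 2, 2, 2, and Δ_i = (y_(i+1) − y_i)/h_i = -13/2, 5/2, -2:
  2·σ_0 + 8·σ_1 + 2·σ_2 = 6(Δ_1 - Δ_0) = 54
  2·σ_1 + 8·σ_2 + 2·σ_3 = 6(Δ_2 - Δ_1) = -27
Natural end conditions: σ_0 = σ_3 = 0.
Solving the tridiagonal system: σ_0 = 0, σ_1 = 81/10, σ_2 = -27/5, σ_3 = 0.
On [0, 2], S'(x) = b_0 + 2c_0·x + 3d_0·x² with b_0 = Δ_0 - h_0(2σ_0 + σ_1)/6 = -46/5, c_0 = σ_0/2 = 0, d_0 = (σ_1 - σ_0)/(6h_0) = 27/40. So S'(0) = -46/5.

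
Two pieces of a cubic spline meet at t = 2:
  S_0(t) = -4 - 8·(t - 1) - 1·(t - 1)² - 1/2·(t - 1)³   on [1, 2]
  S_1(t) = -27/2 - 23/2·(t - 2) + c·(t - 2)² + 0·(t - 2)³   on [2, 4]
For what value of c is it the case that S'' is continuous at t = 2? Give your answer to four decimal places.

-2.5000

S_0''(t) = -2 - 3·(t - 1), so S_0''(2) = -5. On the right, S_1''(2) = 2c, so c = -5/2.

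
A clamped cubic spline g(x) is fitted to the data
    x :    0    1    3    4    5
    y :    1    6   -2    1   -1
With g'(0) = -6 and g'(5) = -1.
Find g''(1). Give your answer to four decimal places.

Put M_i = g'' at the i-th knot. Here h = (1, 2, 1, 1) and Δ = (5, -4, 3, -2), so the interior equations h_(i-1)·M_(i-1) + 2(h_(i-1)+h_i)·M_i + h_i·M_(i+1) = 6(Δ_i − Δ_(i-1)) read
  1·M_0 + 6·M_1 + 2·M_2 = 6(Δ_1 - Δ_0) = -54
  2·M_1 + 6·M_2 + 1·M_3 = 6(Δ_2 - Δ_1) = 42
  1·M_2 + 4·M_3 + 1·M_4 = 6(Δ_3 - Δ_2) = -30
Clamped end conditions give two more equations: 2h_0·M_0 + h_0·M_1 = 6(Δ_0 - g'(0)) = 66 and h_3·M_3 + 2h_3·M_4 = 6(g'(5) - Δ_3) = 6.
Solving the tridiagonal system: M_0 = 703/16, M_1 = -175/8, M_2 = 533/32, M_3 = -227/16, M_4 = 323/32.

-21.8750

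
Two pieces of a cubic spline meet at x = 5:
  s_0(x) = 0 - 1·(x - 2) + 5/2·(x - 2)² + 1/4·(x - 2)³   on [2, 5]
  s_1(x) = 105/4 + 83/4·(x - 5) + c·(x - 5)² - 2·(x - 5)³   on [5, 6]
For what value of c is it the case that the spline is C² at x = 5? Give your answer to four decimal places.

4.7500

s_0''(x) = 5 + 3/2·(x - 2), so s_0''(5) = 19/2. On the right, s_1''(5) = 2c, so c = 19/4.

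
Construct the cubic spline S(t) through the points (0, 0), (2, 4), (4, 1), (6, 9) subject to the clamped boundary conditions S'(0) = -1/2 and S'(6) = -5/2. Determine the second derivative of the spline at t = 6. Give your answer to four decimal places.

Write m_i for S''(x_i). With h_i = 2, 2, 2 and divided differences Δ_i = 2, -3/2, 4, the continuity of S' gives the tridiagonal system
  2·m_0 + 8·m_1 + 2·m_2 = 6(Δ_1 - Δ_0) = -21
  2·m_1 + 8·m_2 + 2·m_3 = 6(Δ_2 - Δ_1) = 33
Clamped end conditions give two more equations: 2h_0·m_0 + h_0·m_1 = 6(Δ_0 - S'(0)) = 15 and h_2·m_2 + 2h_2·m_3 = 6(S'(6) - Δ_2) = -39.
Solving the tridiagonal system: m_0 = 107/15, m_1 = -203/30, m_2 = 283/30, m_3 = -217/15.

-14.4667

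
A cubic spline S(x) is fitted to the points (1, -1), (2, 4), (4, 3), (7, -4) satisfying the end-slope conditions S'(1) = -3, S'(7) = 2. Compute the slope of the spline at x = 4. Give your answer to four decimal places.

Put M_i = S'' at the i-th knot. Here h = (1, 2, 3) and Δ = (5, -1/2, -7/3), so the interior equations h_(i-1)·M_(i-1) + 2(h_(i-1)+h_i)·M_i + h_i·M_(i+1) = 6(Δ_i − Δ_(i-1)) read
  1·M_0 + 6·M_1 + 2·M_2 = 6(Δ_1 - Δ_0) = -33
  2·M_1 + 10·M_2 + 3·M_3 = 6(Δ_2 - Δ_1) = -11
Clamped end conditions give two more equations: 2h_0·M_0 + h_0·M_1 = 6(Δ_0 - S'(1)) = 48 and h_2·M_2 + 2h_2·M_3 = 6(S'(7) - Δ_2) = 26.
Hence M_0 = 553/19, M_1 = -194/19, M_2 = -8/19, M_3 = 259/57.
On [4, 7], S'(x) = b_2 + 2c_2·(x - 4) + 3d_2·(x - 4)² with b_2 = Δ_2 - h_2(2M_2 + M_3)/6 = -159/38, c_2 = M_2/2 = -4/19, d_2 = (M_3 - M_2)/(6h_2) = 283/1026. So S'(4) = -159/38.

-4.1842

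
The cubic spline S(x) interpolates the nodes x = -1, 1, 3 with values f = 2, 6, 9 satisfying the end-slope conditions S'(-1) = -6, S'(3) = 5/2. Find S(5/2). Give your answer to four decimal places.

8.1563

Let m_i = S''(x_i). Step sizes h_i = 2, 2; slopes of the chords Δ_i = (y_(i+1) - y_i)/h_i = 2, 3/2.
  2·m_0 + 8·m_1 + 2·m_2 = 6(Δ_1 - Δ_0) = -3
Clamped end conditions give two more equations: 2h_0·m_0 + h_0·m_1 = 6(Δ_0 - S'(-1)) = 48 and h_1·m_1 + 2h_1·m_2 = 6(S'(3) - Δ_1) = 6.
Solving: m_0 = 29/2, m_1 = -5, m_2 = 4.
On [1, 3], S(x) = 6 + 7/2·(x - 1) - 5/2·(x - 1)² + 3/4·(x - 1)³.
With (x - 1) = 3/2: S(5/2) = 261/32.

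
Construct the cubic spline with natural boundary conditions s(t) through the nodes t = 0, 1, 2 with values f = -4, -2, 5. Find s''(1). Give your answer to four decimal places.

With M_i denoting the second derivative at x_i, h_i = 1, 1, and Δ_i = (y_(i+1) − y_i)/h_i = 2, 7:
  1·M_0 + 4·M_1 + 1·M_2 = 6(Δ_1 - Δ_0) = 30
Natural end conditions: M_0 = M_2 = 0.
Solving the tridiagonal system: M_0 = 0, M_1 = 15/2, M_2 = 0.

7.5000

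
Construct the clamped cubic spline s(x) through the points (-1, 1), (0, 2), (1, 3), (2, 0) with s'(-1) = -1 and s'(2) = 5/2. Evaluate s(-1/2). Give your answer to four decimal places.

1.0708

Let σ_i = s''(x_i). Step sizes h_i = 1, 1, 1; slopes of the chords Δ_i = (y_(i+1) - y_i)/h_i = 1, 1, -3.
  1·σ_0 + 4·σ_1 + 1·σ_2 = 6(Δ_1 - Δ_0) = 0
  1·σ_1 + 4·σ_2 + 1·σ_3 = 6(Δ_2 - Δ_1) = -24
Clamped end conditions give two more equations: 2h_0·σ_0 + h_0·σ_1 = 6(Δ_0 - s'(-1)) = 12 and h_2·σ_2 + 2h_2·σ_3 = 6(s'(2) - Δ_2) = 33.
Hence σ_0 = 77/15, σ_1 = 26/15, σ_2 = -181/15, σ_3 = 338/15.
On [-1, 0], s(x) = 1 - 1·(x + 1) + 77/30·(x + 1)² - 17/30·(x + 1)³.
With (x + 1) = 1/2: s(-1/2) = 257/240.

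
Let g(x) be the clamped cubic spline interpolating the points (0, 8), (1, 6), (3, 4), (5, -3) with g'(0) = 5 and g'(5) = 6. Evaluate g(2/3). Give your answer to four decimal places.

Write σ_i for g''(x_i). With h_i = 1, 2, 2 and divided differences Δ_i = -2, -1, -7/2, the continuity of g' gives the tridiagonal system
  1·σ_0 + 6·σ_1 + 2·σ_2 = 6(Δ_1 - Δ_0) = 6
  2·σ_1 + 8·σ_2 + 2·σ_3 = 6(Δ_2 - Δ_1) = -15
Clamped end conditions give two more equations: 2h_0·σ_0 + h_0·σ_1 = 6(Δ_0 - g'(0)) = -42 and h_2·σ_2 + 2h_2·σ_3 = 6(g'(5) - Δ_2) = 57.
Solving: σ_0 = -25, σ_1 = 8, σ_2 = -17/2, σ_3 = 37/2.
On [0, 1], g(x) = 8 + 5·x - 25/2·x² + 11/2·x³.
With x = 2/3: g(2/3) = 200/27.

7.4074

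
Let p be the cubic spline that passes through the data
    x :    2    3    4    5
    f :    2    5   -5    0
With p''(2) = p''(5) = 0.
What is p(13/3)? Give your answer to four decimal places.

Let σ_i = p''(x_i). Step sizes h_i = 1, 1, 1; slopes of the chords Δ_i = (y_(i+1) - y_i)/h_i = 3, -10, 5.
  1·σ_0 + 4·σ_1 + 1·σ_2 = 6(Δ_1 - Δ_0) = -78
  1·σ_1 + 4·σ_2 + 1·σ_3 = 6(Δ_2 - Δ_1) = 90
Natural end conditions: σ_0 = σ_3 = 0.
Solving the tridiagonal system: σ_0 = 0, σ_1 = -134/5, σ_2 = 146/5, σ_3 = 0.
On [4, 5], p(x) = -5 - 71/15·(x - 4) + 73/5·(x - 4)² - 73/15·(x - 4)³.
With (x - 4) = 1/3: p(13/3) = -416/81.

-5.1358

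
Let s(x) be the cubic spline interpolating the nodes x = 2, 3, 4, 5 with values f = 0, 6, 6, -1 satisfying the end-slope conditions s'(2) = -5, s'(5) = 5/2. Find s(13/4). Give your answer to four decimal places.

Put M_i = s'' at the i-th knot. Here h = (1, 1, 1) and Δ = (6, 0, -7), so the interior equations h_(i-1)·M_(i-1) + 2(h_(i-1)+h_i)·M_i + h_i·M_(i+1) = 6(Δ_i − Δ_(i-1)) read
  1·M_0 + 4·M_1 + 1·M_2 = 6(Δ_1 - Δ_0) = -36
  1·M_1 + 4·M_2 + 1·M_3 = 6(Δ_2 - Δ_1) = -42
Clamped end conditions give two more equations: 2h_0·M_0 + h_0·M_1 = 6(Δ_0 - s'(2)) = 66 and h_2·M_2 + 2h_2·M_3 = 6(s'(5) - Δ_2) = 57.
Forward elimination and back-substitution give M_0 = 203/5, M_1 = -76/5, M_2 = -79/5, M_3 = 182/5.
On [3, 4], s(x) = 6 + 77/10·(x - 3) - 38/5·(x - 3)² - 1/10·(x - 3)³.
With (x - 3) = 1/4: s(13/4) = 4767/640.

7.4484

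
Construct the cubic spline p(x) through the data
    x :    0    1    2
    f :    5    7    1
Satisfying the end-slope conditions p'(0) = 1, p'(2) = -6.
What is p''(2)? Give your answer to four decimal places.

With M_i denoting the second derivative at x_i, h_i = 1, 1, and Δ_i = (y_(i+1) − y_i)/h_i = 2, -6:
  1·M_0 + 4·M_1 + 1·M_2 = 6(Δ_1 - Δ_0) = -48
Clamped end conditions give two more equations: 2h_0·M_0 + h_0·M_1 = 6(Δ_0 - p'(0)) = 6 and h_1·M_1 + 2h_1·M_2 = 6(p'(2) - Δ_1) = 0.
Solving: M_0 = 23/2, M_1 = -17, M_2 = 17/2.

8.5000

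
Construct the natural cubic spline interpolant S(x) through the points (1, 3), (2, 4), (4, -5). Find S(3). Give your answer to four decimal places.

0.8750

Write m_i for S''(x_i). With h_i = 1, 2 and divided differences Δ_i = 1, -9/2, the continuity of S' gives the tridiagonal system
  1·m_0 + 6·m_1 + 2·m_2 = 6(Δ_1 - Δ_0) = -33
Natural end conditions: m_0 = m_2 = 0.
Forward elimination and back-substitution give m_0 = 0, m_1 = -11/2, m_2 = 0.
On [2, 4], S(x) = 4 - 5/6·(x - 2) - 11/4·(x - 2)² + 11/24·(x - 2)³.
With (x - 2) = 1: S(3) = 7/8.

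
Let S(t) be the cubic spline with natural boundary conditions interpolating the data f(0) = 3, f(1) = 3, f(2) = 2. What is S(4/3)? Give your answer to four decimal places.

Write M_i for S''(x_i). With h_i = 1, 1 and divided differences Δ_i = 0, -1, the continuity of S' gives the tridiagonal system
  1·M_0 + 4·M_1 + 1·M_2 = 6(Δ_1 - Δ_0) = -6
Natural end conditions: M_0 = M_2 = 0.
Solving: M_0 = 0, M_1 = -3/2, M_2 = 0.
On [1, 2], S(t) = 3 - 1/2·(t - 1) - 3/4·(t - 1)² + 1/4·(t - 1)³.
With (t - 1) = 1/3: S(4/3) = 149/54.

2.7593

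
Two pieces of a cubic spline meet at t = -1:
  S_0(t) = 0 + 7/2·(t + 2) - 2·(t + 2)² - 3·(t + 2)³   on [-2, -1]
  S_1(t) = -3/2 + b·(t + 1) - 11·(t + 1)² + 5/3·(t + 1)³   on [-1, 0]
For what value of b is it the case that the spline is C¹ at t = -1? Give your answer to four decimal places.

-9.5000

S_0'(t) = 7/2 - 4·(t + 2) - 9·(t + 2)², so S_0'(-1) = -19/2. On the right, S_1'(-1) = b, so b = -19/2.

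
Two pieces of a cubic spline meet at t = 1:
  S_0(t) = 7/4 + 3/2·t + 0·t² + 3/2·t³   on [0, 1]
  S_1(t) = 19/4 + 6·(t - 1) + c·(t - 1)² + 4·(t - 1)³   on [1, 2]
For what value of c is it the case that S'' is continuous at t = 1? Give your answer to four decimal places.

4.5000

S_0''(t) = 0 + 9·t, so S_0''(1) = 9. On the right, S_1''(1) = 2c, so c = 9/2.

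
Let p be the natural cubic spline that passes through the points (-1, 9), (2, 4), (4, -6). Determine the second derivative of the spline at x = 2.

Let M_i = p''(x_i). Step sizes h_i = 3, 2; slopes of the chords Δ_i = (y_(i+1) - y_i)/h_i = -5/3, -5.
  3·M_0 + 10·M_1 + 2·M_2 = 6(Δ_1 - Δ_0) = -20
Natural end conditions: M_0 = M_2 = 0.
Solving: M_0 = 0, M_1 = -2, M_2 = 0.

-2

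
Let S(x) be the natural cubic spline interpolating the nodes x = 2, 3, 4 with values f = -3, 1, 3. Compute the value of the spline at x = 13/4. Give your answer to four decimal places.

1.6641

Let σ_i = S''(x_i). Step sizes h_i = 1, 1; slopes of the chords Δ_i = (y_(i+1) - y_i)/h_i = 4, 2.
  1·σ_0 + 4·σ_1 + 1·σ_2 = 6(Δ_1 - Δ_0) = -12
Natural end conditions: σ_0 = σ_2 = 0.
Solving the tridiagonal system: σ_0 = 0, σ_1 = -3, σ_2 = 0.
On [3, 4], S(x) = 1 + 3·(x - 3) - 3/2·(x - 3)² + 1/2·(x - 3)³.
With (x - 3) = 1/4: S(13/4) = 213/128.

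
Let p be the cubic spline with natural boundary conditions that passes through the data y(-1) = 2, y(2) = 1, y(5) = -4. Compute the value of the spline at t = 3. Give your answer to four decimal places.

-0.2963

Let σ_i = p''(x_i). Step sizes h_i = 3, 3; slopes of the chords Δ_i = (y_(i+1) - y_i)/h_i = -1/3, -5/3.
  3·σ_0 + 12·σ_1 + 3·σ_2 = 6(Δ_1 - Δ_0) = -8
Natural end conditions: σ_0 = σ_2 = 0.
Solving: σ_0 = 0, σ_1 = -2/3, σ_2 = 0.
On [2, 5], p(t) = 1 - 1·(t - 2) - 1/3·(t - 2)² + 1/27·(t - 2)³.
With (t - 2) = 1: p(3) = -8/27.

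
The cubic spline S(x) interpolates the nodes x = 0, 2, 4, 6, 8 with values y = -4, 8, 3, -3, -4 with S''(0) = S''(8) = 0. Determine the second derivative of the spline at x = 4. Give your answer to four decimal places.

0.8571

Put M_i = S'' at the i-th knot. Here h = (2, 2, 2, 2) and Δ = (6, -5/2, -3, -1/2), so the interior equations h_(i-1)·M_(i-1) + 2(h_(i-1)+h_i)·M_i + h_i·M_(i+1) = 6(Δ_i − Δ_(i-1)) read
  2·M_0 + 8·M_1 + 2·M_2 = 6(Δ_1 - Δ_0) = -51
  2·M_1 + 8·M_2 + 2·M_3 = 6(Δ_2 - Δ_1) = -3
  2·M_2 + 8·M_3 + 2·M_4 = 6(Δ_3 - Δ_2) = 15
Natural end conditions: M_0 = M_4 = 0.
Solving the tridiagonal system: M_0 = 0, M_1 = -369/56, M_2 = 6/7, M_3 = 93/56, M_4 = 0.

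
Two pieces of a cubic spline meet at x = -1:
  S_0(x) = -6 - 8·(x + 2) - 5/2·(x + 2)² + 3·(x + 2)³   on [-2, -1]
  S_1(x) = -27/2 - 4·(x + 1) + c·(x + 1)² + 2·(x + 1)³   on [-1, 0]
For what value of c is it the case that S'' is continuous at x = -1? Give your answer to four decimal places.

S_0''(x) = -5 + 18·(x + 2), so S_0''(-1) = 13. On the right, S_1''(-1) = 2c, so c = 13/2.

6.5000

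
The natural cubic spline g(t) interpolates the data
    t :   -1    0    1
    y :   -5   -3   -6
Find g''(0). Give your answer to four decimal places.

With M_i denoting the second derivative at x_i, h_i = 1, 1, and Δ_i = (y_(i+1) − y_i)/h_i = 2, -3:
  1·M_0 + 4·M_1 + 1·M_2 = 6(Δ_1 - Δ_0) = -30
Natural end conditions: M_0 = M_2 = 0.
Forward elimination and back-substitution give M_0 = 0, M_1 = -15/2, M_2 = 0.

-7.5000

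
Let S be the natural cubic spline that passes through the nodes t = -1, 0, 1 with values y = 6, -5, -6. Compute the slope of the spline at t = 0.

-6

Let M_i = S''(x_i). Step sizes h_i = 1, 1; slopes of the chords Δ_i = (y_(i+1) - y_i)/h_i = -11, -1.
  1·M_0 + 4·M_1 + 1·M_2 = 6(Δ_1 - Δ_0) = 60
Natural end conditions: M_0 = M_2 = 0.
Hence M_0 = 0, M_1 = 15, M_2 = 0.
On [0, 1], S'(t) = b_1 + 2c_1·t + 3d_1·t² with b_1 = Δ_1 - h_1(2M_1 + M_2)/6 = -6, c_1 = M_1/2 = 15/2, d_1 = (M_2 - M_1)/(6h_1) = -5/2. So S'(0) = -6.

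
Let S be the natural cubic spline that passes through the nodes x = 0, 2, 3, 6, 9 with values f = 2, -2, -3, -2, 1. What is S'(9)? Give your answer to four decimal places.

1.0608

Let M_i = S''(x_i). Step sizes h_i = 2, 1, 3, 3; slopes of the chords Δ_i = (y_(i+1) - y_i)/h_i = -2, -1, 1/3, 1.
  2·M_0 + 6·M_1 + 1·M_2 = 6(Δ_1 - Δ_0) = 6
  1·M_1 + 8·M_2 + 3·M_3 = 6(Δ_2 - Δ_1) = 8
  3·M_2 + 12·M_3 + 3·M_4 = 6(Δ_3 - Δ_2) = 4
Natural end conditions: M_0 = M_4 = 0.
Hence M_0 = 0, M_1 = 73/85, M_2 = 72/85, M_3 = 31/255, M_4 = 0.
On [6, 9], S'(x) = b_3 + 2c_3·(x - 6) + 3d_3·(x - 6)² with b_3 = Δ_3 - h_3(2M_3 + M_4)/6 = 224/255, c_3 = M_3/2 = 31/510, d_3 = (M_4 - M_3)/(6h_3) = -31/4590. So S'(9) = 541/510.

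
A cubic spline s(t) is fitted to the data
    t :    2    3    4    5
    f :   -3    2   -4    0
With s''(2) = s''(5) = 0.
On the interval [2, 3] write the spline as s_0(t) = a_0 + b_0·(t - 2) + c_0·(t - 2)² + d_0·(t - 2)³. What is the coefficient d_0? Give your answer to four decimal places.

Let M_i = s''(x_i). Step sizes h_i = 1, 1, 1; slopes of the chords Δ_i = (y_(i+1) - y_i)/h_i = 5, -6, 4.
  1·M_0 + 4·M_1 + 1·M_2 = 6(Δ_1 - Δ_0) = -66
  1·M_1 + 4·M_2 + 1·M_3 = 6(Δ_2 - Δ_1) = 60
Natural end conditions: M_0 = M_3 = 0.
Hence M_0 = 0, M_1 = -108/5, M_2 = 102/5, M_3 = 0.
On [2, 3], with s_0(t) = a_0 + b_0·(t - 2) + c_0·(t - 2)² + d_0·(t - 2)³: c_0 = M_0/2 = 0, d_0 = (M_1 - M_0)/(6h_0) = -18/5, b_0 = Δ_0 - h_0(2M_0 + M_1)/6 = 43/5.

-3.6000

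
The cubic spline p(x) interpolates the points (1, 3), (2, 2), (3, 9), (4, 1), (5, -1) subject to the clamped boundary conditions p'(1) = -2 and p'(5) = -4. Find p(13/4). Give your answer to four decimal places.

7.9894

Write M_i for p''(x_i). With h_i = 1, 1, 1, 1 and divided differences Δ_i = -1, 7, -8, -2, the continuity of p' gives the tridiagonal system
  1·M_0 + 4·M_1 + 1·M_2 = 6(Δ_1 - Δ_0) = 48
  1·M_1 + 4·M_2 + 1·M_3 = 6(Δ_2 - Δ_1) = -90
  1·M_2 + 4·M_3 + 1·M_4 = 6(Δ_3 - Δ_2) = 36
Clamped end conditions give two more equations: 2h_0·M_0 + h_0·M_1 = 6(Δ_0 - p'(1)) = 6 and h_3·M_3 + 2h_3·M_4 = 6(p'(5) - Δ_3) = -12.
Solving: M_0 = -115/14, M_1 = 157/7, M_2 = -67/2, M_3 = 151/7, M_4 = -235/14.
On [3, 4], p(x) = 9 - 3/7·(x - 3) - 67/4·(x - 3)² + 257/28·(x - 3)³.
With (x - 3) = 1/4: p(13/4) = 14317/1792.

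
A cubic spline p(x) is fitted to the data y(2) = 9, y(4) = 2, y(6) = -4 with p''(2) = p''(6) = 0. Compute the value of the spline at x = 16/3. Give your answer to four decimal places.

-2.0741

Write M_i for p''(x_i). With h_i = 2, 2 and divided differences Δ_i = -7/2, -3, the continuity of p' gives the tridiagonal system
  2·M_0 + 8·M_1 + 2·M_2 = 6(Δ_1 - Δ_0) = 3
Natural end conditions: M_0 = M_2 = 0.
Forward elimination and back-substitution give M_0 = 0, M_1 = 3/8, M_2 = 0.
On [4, 6], p(x) = 2 - 13/4·(x - 4) + 3/16·(x - 4)² - 1/32·(x - 4)³.
With (x - 4) = 4/3: p(16/3) = -56/27.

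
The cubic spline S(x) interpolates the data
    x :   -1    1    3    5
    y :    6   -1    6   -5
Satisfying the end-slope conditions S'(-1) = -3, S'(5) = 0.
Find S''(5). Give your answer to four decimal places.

14.7000

Let M_i = S''(x_i). Step sizes h_i = 2, 2, 2; slopes of the chords Δ_i = (y_(i+1) - y_i)/h_i = -7/2, 7/2, -11/2.
  2·M_0 + 8·M_1 + 2·M_2 = 6(Δ_1 - Δ_0) = 42
  2·M_1 + 8·M_2 + 2·M_3 = 6(Δ_2 - Δ_1) = -54
Clamped end conditions give two more equations: 2h_0·M_0 + h_0·M_1 = 6(Δ_0 - S'(-1)) = -3 and h_2·M_2 + 2h_2·M_3 = 6(S'(5) - Δ_2) = 33.
Forward elimination and back-substitution give M_0 = -57/10, M_1 = 99/10, M_2 = -129/10, M_3 = 147/10.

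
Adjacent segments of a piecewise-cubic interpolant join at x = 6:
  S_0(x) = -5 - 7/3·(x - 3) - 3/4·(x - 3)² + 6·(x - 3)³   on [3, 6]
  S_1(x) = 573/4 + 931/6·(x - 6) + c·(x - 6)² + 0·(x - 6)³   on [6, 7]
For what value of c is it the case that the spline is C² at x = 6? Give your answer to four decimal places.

53.2500

S_0''(x) = -3/2 + 36·(x - 3), so S_0''(6) = 213/2. On the right, S_1''(6) = 2c, so c = 213/4.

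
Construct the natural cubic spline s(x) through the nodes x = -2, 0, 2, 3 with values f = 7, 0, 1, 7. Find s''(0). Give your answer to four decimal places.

1.7727

Write σ_i for s''(x_i). With h_i = 2, 2, 1 and divided differences Δ_i = -7/2, 1/2, 6, the continuity of s' gives the tridiagonal system
  2·σ_0 + 8·σ_1 + 2·σ_2 = 6(Δ_1 - Δ_0) = 24
  2·σ_1 + 6·σ_2 + 1·σ_3 = 6(Δ_2 - Δ_1) = 33
Natural end conditions: σ_0 = σ_3 = 0.
Forward elimination and back-substitution give σ_0 = 0, σ_1 = 39/22, σ_2 = 54/11, σ_3 = 0.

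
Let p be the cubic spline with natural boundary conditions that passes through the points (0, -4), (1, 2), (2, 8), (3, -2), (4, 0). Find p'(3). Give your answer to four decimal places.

-6.7143

Let m_i = p''(x_i). Step sizes h_i = 1, 1, 1, 1; slopes of the chords Δ_i = (y_(i+1) - y_i)/h_i = 6, 6, -10, 2.
  1·m_0 + 4·m_1 + 1·m_2 = 6(Δ_1 - Δ_0) = 0
  1·m_1 + 4·m_2 + 1·m_3 = 6(Δ_2 - Δ_1) = -96
  1·m_2 + 4·m_3 + 1·m_4 = 6(Δ_3 - Δ_2) = 72
Natural end conditions: m_0 = m_4 = 0.
Solving: m_0 = 0, m_1 = 57/7, m_2 = -228/7, m_3 = 183/7, m_4 = 0.
On [3, 4], p'(x) = b_3 + 2c_3·(x - 3) + 3d_3·(x - 3)² with b_3 = Δ_3 - h_3(2m_3 + m_4)/6 = -47/7, c_3 = m_3/2 = 183/14, d_3 = (m_4 - m_3)/(6h_3) = -61/14. So p'(3) = -47/7.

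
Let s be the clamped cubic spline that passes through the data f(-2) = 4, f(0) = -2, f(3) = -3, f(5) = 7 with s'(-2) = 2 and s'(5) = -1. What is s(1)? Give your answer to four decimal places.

-5.5324

With σ_i denoting the second derivative at x_i, h_i = 2, 3, 2, and Δ_i = (y_(i+1) − y_i)/h_i = -3, -1/3, 5:
  2·σ_0 + 10·σ_1 + 3·σ_2 = 6(Δ_1 - Δ_0) = 16
  3·σ_1 + 10·σ_2 + 2·σ_3 = 6(Δ_2 - Δ_1) = 32
Clamped end conditions give two more equations: 2h_0·σ_0 + h_0·σ_1 = 6(Δ_0 - s'(-2)) = -30 and h_2·σ_2 + 2h_2·σ_3 = 6(s'(5) - Δ_2) = -36.
Solving: σ_0 = -403/48, σ_1 = 43/24, σ_2 = 119/24, σ_3 = -551/48.
On [0, 3], s(x) = -2 - 221/48·x + 43/48·x² + 19/108·x³.
With x = 1: s(1) = -1195/216.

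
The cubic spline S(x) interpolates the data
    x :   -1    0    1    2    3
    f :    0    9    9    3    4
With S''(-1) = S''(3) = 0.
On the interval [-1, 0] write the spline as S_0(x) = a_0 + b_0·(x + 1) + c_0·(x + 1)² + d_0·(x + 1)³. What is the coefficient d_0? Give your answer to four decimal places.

-1.8571

Let M_i = S''(x_i). Step sizes h_i = 1, 1, 1, 1; slopes of the chords Δ_i = (y_(i+1) - y_i)/h_i = 9, 0, -6, 1.
  1·M_0 + 4·M_1 + 1·M_2 = 6(Δ_1 - Δ_0) = -54
  1·M_1 + 4·M_2 + 1·M_3 = 6(Δ_2 - Δ_1) = -36
  1·M_2 + 4·M_3 + 1·M_4 = 6(Δ_3 - Δ_2) = 42
Natural end conditions: M_0 = M_4 = 0.
Forward elimination and back-substitution give M_0 = 0, M_1 = -78/7, M_2 = -66/7, M_3 = 90/7, M_4 = 0.
On [-1, 0], with S_0(x) = a_0 + b_0·(x + 1) + c_0·(x + 1)² + d_0·(x + 1)³: c_0 = M_0/2 = 0, d_0 = (M_1 - M_0)/(6h_0) = -13/7, b_0 = Δ_0 - h_0(2M_0 + M_1)/6 = 76/7.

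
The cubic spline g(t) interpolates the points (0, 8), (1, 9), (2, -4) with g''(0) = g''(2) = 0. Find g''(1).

-21

Put σ_i = g'' at the i-th knot. Here h = (1, 1) and Δ = (1, -13), so the interior equations h_(i-1)·σ_(i-1) + 2(h_(i-1)+h_i)·σ_i + h_i·σ_(i+1) = 6(Δ_i − Δ_(i-1)) read
  1·σ_0 + 4·σ_1 + 1·σ_2 = 6(Δ_1 - Δ_0) = -84
Natural end conditions: σ_0 = σ_2 = 0.
Solving: σ_0 = 0, σ_1 = -21, σ_2 = 0.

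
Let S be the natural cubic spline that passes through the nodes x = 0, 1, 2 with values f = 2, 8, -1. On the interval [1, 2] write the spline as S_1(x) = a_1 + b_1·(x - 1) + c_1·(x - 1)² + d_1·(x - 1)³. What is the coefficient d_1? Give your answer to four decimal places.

With σ_i denoting the second derivative at x_i, h_i = 1, 1, and Δ_i = (y_(i+1) − y_i)/h_i = 6, -9:
  1·σ_0 + 4·σ_1 + 1·σ_2 = 6(Δ_1 - Δ_0) = -90
Natural end conditions: σ_0 = σ_2 = 0.
Solving: σ_0 = 0, σ_1 = -45/2, σ_2 = 0.
On [1, 2], with S_1(x) = a_1 + b_1·(x - 1) + c_1·(x - 1)² + d_1·(x - 1)³: c_1 = σ_1/2 = -45/4, d_1 = (σ_2 - σ_1)/(6h_1) = 15/4, b_1 = Δ_1 - h_1(2σ_1 + σ_2)/6 = -3/2.

3.7500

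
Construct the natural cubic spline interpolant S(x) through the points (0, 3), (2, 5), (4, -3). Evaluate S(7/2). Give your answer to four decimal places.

-0.4141

Put M_i = S'' at the i-th knot. Here h = (2, 2) and Δ = (1, -4), so the interior equations h_(i-1)·M_(i-1) + 2(h_(i-1)+h_i)·M_i + h_i·M_(i+1) = 6(Δ_i − Δ_(i-1)) read
  2·M_0 + 8·M_1 + 2·M_2 = 6(Δ_1 - Δ_0) = -30
Natural end conditions: M_0 = M_2 = 0.
Solving the tridiagonal system: M_0 = 0, M_1 = -15/4, M_2 = 0.
On [2, 4], S(x) = 5 - 3/2·(x - 2) - 15/8·(x - 2)² + 5/16·(x - 2)³.
With (x - 2) = 3/2: S(7/2) = -53/128.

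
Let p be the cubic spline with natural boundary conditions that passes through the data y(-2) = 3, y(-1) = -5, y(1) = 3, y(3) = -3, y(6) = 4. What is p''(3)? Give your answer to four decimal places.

5.2885

Put m_i = p'' at the i-th knot. Here h = (1, 2, 2, 3) and Δ = (-8, 4, -3, 7/3), so the interior equations h_(i-1)·m_(i-1) + 2(h_(i-1)+h_i)·m_i + h_i·m_(i+1) = 6(Δ_i − Δ_(i-1)) read
  1·m_0 + 6·m_1 + 2·m_2 = 6(Δ_1 - Δ_0) = 72
  2·m_1 + 8·m_2 + 2·m_3 = 6(Δ_2 - Δ_1) = -42
  2·m_2 + 10·m_3 + 3·m_4 = 6(Δ_3 - Δ_2) = 32
Natural end conditions: m_0 = m_4 = 0.
Forward elimination and back-substitution give m_0 = 0, m_1 = 805/52, m_2 = -543/52, m_3 = 275/52, m_4 = 0.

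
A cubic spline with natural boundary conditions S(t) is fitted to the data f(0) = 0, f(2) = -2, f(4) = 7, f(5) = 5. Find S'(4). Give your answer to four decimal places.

0.8636

Let M_i = S''(x_i). Step sizes h_i = 2, 2, 1; slopes of the chords Δ_i = (y_(i+1) - y_i)/h_i = -1, 9/2, -2.
  2·M_0 + 8·M_1 + 2·M_2 = 6(Δ_1 - Δ_0) = 33
  2·M_1 + 6·M_2 + 1·M_3 = 6(Δ_2 - Δ_1) = -39
Natural end conditions: M_0 = M_3 = 0.
Solving the tridiagonal system: M_0 = 0, M_1 = 69/11, M_2 = -189/22, M_3 = 0.
On [4, 5], S'(t) = b_2 + 2c_2·(t - 4) + 3d_2·(t - 4)² with b_2 = Δ_2 - h_2(2M_2 + M_3)/6 = 19/22, c_2 = M_2/2 = -189/44, d_2 = (M_3 - M_2)/(6h_2) = 63/44. So S'(4) = 19/22.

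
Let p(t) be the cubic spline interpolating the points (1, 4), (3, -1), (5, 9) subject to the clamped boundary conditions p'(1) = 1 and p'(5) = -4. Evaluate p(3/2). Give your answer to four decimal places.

Put σ_i = p'' at the i-th knot. Here h = (2, 2) and Δ = (-5/2, 5), so the interior equations h_(i-1)·σ_(i-1) + 2(h_(i-1)+h_i)·σ_i + h_i·σ_(i+1) = 6(Δ_i − Δ_(i-1)) read
  2·σ_0 + 8·σ_1 + 2·σ_2 = 6(Δ_1 - Δ_0) = 45
Clamped end conditions give two more equations: 2h_0·σ_0 + h_0·σ_1 = 6(Δ_0 - p'(1)) = -21 and h_1·σ_1 + 2h_1·σ_2 = 6(p'(5) - Δ_1) = -54.
Solving: σ_0 = -97/8, σ_1 = 55/4, σ_2 = -163/8.
On [1, 3], p(t) = 4 + 1·(t - 1) - 97/16·(t - 1)² + 69/32·(t - 1)³.
With (t - 1) = 1/2: p(3/2) = 833/256.

3.2539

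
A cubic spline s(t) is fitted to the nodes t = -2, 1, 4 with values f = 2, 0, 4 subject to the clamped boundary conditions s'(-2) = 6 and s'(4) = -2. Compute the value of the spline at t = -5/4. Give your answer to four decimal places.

4.2891

Put M_i = s'' at the i-th knot. Here h = (3, 3) and Δ = (-2/3, 4/3), so the interior equations h_(i-1)·M_(i-1) + 2(h_(i-1)+h_i)·M_i + h_i·M_(i+1) = 6(Δ_i − Δ_(i-1)) read
  3·M_0 + 12·M_1 + 3·M_2 = 6(Δ_1 - Δ_0) = 12
Clamped end conditions give two more equations: 2h_0·M_0 + h_0·M_1 = 6(Δ_0 - s'(-2)) = -40 and h_1·M_1 + 2h_1·M_2 = 6(s'(4) - Δ_1) = -20.
Hence M_0 = -9, M_1 = 14/3, M_2 = -17/3.
On [-2, 1], s(t) = 2 + 6·(t + 2) - 9/2·(t + 2)² + 41/54·(t + 2)³.
With (t + 2) = 3/4: s(-5/4) = 549/128.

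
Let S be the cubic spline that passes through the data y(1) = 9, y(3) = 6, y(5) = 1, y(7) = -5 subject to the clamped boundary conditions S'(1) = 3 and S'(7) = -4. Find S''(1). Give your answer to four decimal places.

Let M_i = S''(x_i). Step sizes h_i = 2, 2, 2; slopes of the chords Δ_i = (y_(i+1) - y_i)/h_i = -3/2, -5/2, -3.
  2·M_0 + 8·M_1 + 2·M_2 = 6(Δ_1 - Δ_0) = -6
  2·M_1 + 8·M_2 + 2·M_3 = 6(Δ_2 - Δ_1) = -3
Clamped end conditions give two more equations: 2h_0·M_0 + h_0·M_1 = 6(Δ_0 - S'(1)) = -27 and h_2·M_2 + 2h_2·M_3 = 6(S'(7) - Δ_2) = -6.
Forward elimination and back-substitution give M_0 = -22/3, M_1 = 7/6, M_2 = -1/3, M_3 = -4/3.

-7.3333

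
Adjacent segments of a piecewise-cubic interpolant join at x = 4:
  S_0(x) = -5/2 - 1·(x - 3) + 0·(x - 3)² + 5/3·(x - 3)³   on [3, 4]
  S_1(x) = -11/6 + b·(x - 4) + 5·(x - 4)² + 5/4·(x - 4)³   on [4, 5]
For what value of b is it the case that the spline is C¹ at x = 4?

4

S_0'(x) = -1 + 0·(x - 3) + 5·(x - 3)², so S_0'(4) = 4. On the right, S_1'(4) = b, so b = 4.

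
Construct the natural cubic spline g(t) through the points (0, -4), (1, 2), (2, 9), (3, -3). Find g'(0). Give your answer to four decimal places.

4.4667

Let σ_i = g''(x_i). Step sizes h_i = 1, 1, 1; slopes of the chords Δ_i = (y_(i+1) - y_i)/h_i = 6, 7, -12.
  1·σ_0 + 4·σ_1 + 1·σ_2 = 6(Δ_1 - Δ_0) = 6
  1·σ_1 + 4·σ_2 + 1·σ_3 = 6(Δ_2 - Δ_1) = -114
Natural end conditions: σ_0 = σ_3 = 0.
Forward elimination and back-substitution give σ_0 = 0, σ_1 = 46/5, σ_2 = -154/5, σ_3 = 0.
On [0, 1], g'(t) = b_0 + 2c_0·t + 3d_0·t² with b_0 = Δ_0 - h_0(2σ_0 + σ_1)/6 = 67/15, c_0 = σ_0/2 = 0, d_0 = (σ_1 - σ_0)/(6h_0) = 23/15. So g'(0) = 67/15.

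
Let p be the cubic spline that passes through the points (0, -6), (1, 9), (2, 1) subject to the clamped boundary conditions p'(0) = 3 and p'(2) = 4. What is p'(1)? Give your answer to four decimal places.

Write M_i for p''(x_i). With h_i = 1, 1 and divided differences Δ_i = 15, -8, the continuity of p' gives the tridiagonal system
  1·M_0 + 4·M_1 + 1·M_2 = 6(Δ_1 - Δ_0) = -138
Clamped end conditions give two more equations: 2h_0·M_0 + h_0·M_1 = 6(Δ_0 - p'(0)) = 72 and h_1·M_1 + 2h_1·M_2 = 6(p'(2) - Δ_1) = 72.
Solving the tridiagonal system: M_0 = 71, M_1 = -70, M_2 = 71.
On [1, 2], p'(t) = b_1 + 2c_1·(t - 1) + 3d_1·(t - 1)² with b_1 = Δ_1 - h_1(2M_1 + M_2)/6 = 7/2, c_1 = M_1/2 = -35, d_1 = (M_2 - M_1)/(6h_1) = 47/2. So p'(1) = 7/2.

3.5000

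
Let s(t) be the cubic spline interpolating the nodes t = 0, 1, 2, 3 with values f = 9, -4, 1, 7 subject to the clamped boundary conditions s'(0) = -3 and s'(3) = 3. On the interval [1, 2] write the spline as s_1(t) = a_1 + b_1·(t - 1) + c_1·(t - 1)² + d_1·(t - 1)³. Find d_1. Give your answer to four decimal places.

-8.2000

With σ_i denoting the second derivative at x_i, h_i = 1, 1, 1, and Δ_i = (y_(i+1) − y_i)/h_i = -13, 5, 6:
  1·σ_0 + 4·σ_1 + 1·σ_2 = 6(Δ_1 - Δ_0) = 108
  1·σ_1 + 4·σ_2 + 1·σ_3 = 6(Δ_2 - Δ_1) = 6
Clamped end conditions give two more equations: 2h_0·σ_0 + h_0·σ_1 = 6(Δ_0 - s'(0)) = -60 and h_2·σ_2 + 2h_2·σ_3 = 6(s'(3) - Δ_2) = -18.
Solving the tridiagonal system: σ_0 = -254/5, σ_1 = 208/5, σ_2 = -38/5, σ_3 = -26/5.
On [1, 2], with s_1(t) = a_1 + b_1·(t - 1) + c_1·(t - 1)² + d_1·(t - 1)³: c_1 = σ_1/2 = 104/5, d_1 = (σ_2 - σ_1)/(6h_1) = -41/5, b_1 = Δ_1 - h_1(2σ_1 + σ_2)/6 = -38/5.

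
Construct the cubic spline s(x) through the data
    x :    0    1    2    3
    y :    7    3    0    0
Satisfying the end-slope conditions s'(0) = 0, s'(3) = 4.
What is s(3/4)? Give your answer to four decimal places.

4.2906

Write M_i for s''(x_i). With h_i = 1, 1, 1 and divided differences Δ_i = -4, -3, 0, the continuity of s' gives the tridiagonal system
  1·M_0 + 4·M_1 + 1·M_2 = 6(Δ_1 - Δ_0) = 6
  1·M_1 + 4·M_2 + 1·M_3 = 6(Δ_2 - Δ_1) = 18
Clamped end conditions give two more equations: 2h_0·M_0 + h_0·M_1 = 6(Δ_0 - s'(0)) = -24 and h_2·M_2 + 2h_2·M_3 = 6(s'(3) - Δ_2) = 24.
Solving the tridiagonal system: M_0 = -218/15, M_1 = 76/15, M_2 = 4/15, M_3 = 178/15.
On [0, 1], s(x) = 7 + 0·x - 109/15·x² + 49/15·x³.
With x = 3/4: s(3/4) = 1373/320.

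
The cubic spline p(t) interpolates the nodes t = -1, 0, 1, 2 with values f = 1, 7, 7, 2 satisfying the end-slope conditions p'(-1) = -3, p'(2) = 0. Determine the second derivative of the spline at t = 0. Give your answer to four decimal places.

Let M_i = p''(x_i). Step sizes h_i = 1, 1, 1; slopes of the chords Δ_i = (y_(i+1) - y_i)/h_i = 6, 0, -5.
  1·M_0 + 4·M_1 + 1·M_2 = 6(Δ_1 - Δ_0) = -36
  1·M_1 + 4·M_2 + 1·M_3 = 6(Δ_2 - Δ_1) = -30
Clamped end conditions give two more equations: 2h_0·M_0 + h_0·M_1 = 6(Δ_0 - p'(-1)) = 54 and h_2·M_2 + 2h_2·M_3 = 6(p'(2) - Δ_2) = 30.
Hence M_0 = 174/5, M_1 = -78/5, M_2 = -42/5, M_3 = 96/5.

-15.6000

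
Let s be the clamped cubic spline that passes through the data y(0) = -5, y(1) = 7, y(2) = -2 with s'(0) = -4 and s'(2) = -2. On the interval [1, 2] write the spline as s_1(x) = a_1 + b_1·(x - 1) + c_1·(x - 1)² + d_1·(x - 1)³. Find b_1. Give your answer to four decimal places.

With M_i denoting the second derivative at x_i, h_i = 1, 1, and Δ_i = (y_(i+1) − y_i)/h_i = 12, -9:
  1·M_0 + 4·M_1 + 1·M_2 = 6(Δ_1 - Δ_0) = -126
Clamped end conditions give two more equations: 2h_0·M_0 + h_0·M_1 = 6(Δ_0 - s'(0)) = 96 and h_1·M_1 + 2h_1·M_2 = 6(s'(2) - Δ_1) = 42.
Hence M_0 = 161/2, M_1 = -65, M_2 = 107/2.
On [1, 2], with s_1(x) = a_1 + b_1·(x - 1) + c_1·(x - 1)² + d_1·(x - 1)³: c_1 = M_1/2 = -65/2, d_1 = (M_2 - M_1)/(6h_1) = 79/4, b_1 = Δ_1 - h_1(2M_1 + M_2)/6 = 15/4.

3.7500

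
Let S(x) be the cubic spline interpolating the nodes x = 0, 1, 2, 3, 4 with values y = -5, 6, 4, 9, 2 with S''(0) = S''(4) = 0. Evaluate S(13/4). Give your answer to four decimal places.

8.5449

With M_i denoting the second derivative at x_i, h_i = 1, 1, 1, 1, and Δ_i = (y_(i+1) − y_i)/h_i = 11, -2, 5, -7:
  1·M_0 + 4·M_1 + 1·M_2 = 6(Δ_1 - Δ_0) = -78
  1·M_1 + 4·M_2 + 1·M_3 = 6(Δ_2 - Δ_1) = 42
  1·M_2 + 4·M_3 + 1·M_4 = 6(Δ_3 - Δ_2) = -72
Natural end conditions: M_0 = M_4 = 0.
Forward elimination and back-substitution give M_0 = 0, M_1 = -705/28, M_2 = 159/7, M_3 = -663/28, M_4 = 0.
On [3, 4], S(x) = 9 + 25/28·(x - 3) - 663/56·(x - 3)² + 221/56·(x - 3)³.
With (x - 3) = 1/4: S(13/4) = 4375/512.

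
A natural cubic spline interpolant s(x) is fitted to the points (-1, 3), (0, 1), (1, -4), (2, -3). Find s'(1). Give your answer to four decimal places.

-2.6000

Let M_i = s''(x_i). Step sizes h_i = 1, 1, 1; slopes of the chords Δ_i = (y_(i+1) - y_i)/h_i = -2, -5, 1.
  1·M_0 + 4·M_1 + 1·M_2 = 6(Δ_1 - Δ_0) = -18
  1·M_1 + 4·M_2 + 1·M_3 = 6(Δ_2 - Δ_1) = 36
Natural end conditions: M_0 = M_3 = 0.
Hence M_0 = 0, M_1 = -36/5, M_2 = 54/5, M_3 = 0.
On [1, 2], s'(x) = b_2 + 2c_2·(x - 1) + 3d_2·(x - 1)² with b_2 = Δ_2 - h_2(2M_2 + M_3)/6 = -13/5, c_2 = M_2/2 = 27/5, d_2 = (M_3 - M_2)/(6h_2) = -9/5. So s'(1) = -13/5.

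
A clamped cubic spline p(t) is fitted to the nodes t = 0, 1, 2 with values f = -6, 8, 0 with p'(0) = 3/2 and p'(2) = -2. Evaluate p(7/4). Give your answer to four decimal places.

1.7480

Let σ_i = p''(x_i). Step sizes h_i = 1, 1; slopes of the chords Δ_i = (y_(i+1) - y_i)/h_i = 14, -8.
  1·σ_0 + 4·σ_1 + 1·σ_2 = 6(Δ_1 - Δ_0) = -132
Clamped end conditions give two more equations: 2h_0·σ_0 + h_0·σ_1 = 6(Δ_0 - p'(0)) = 75 and h_1·σ_1 + 2h_1·σ_2 = 6(p'(2) - Δ_1) = 36.
Forward elimination and back-substitution give σ_0 = 275/4, σ_1 = -125/2, σ_2 = 197/4.
On [1, 2], p(t) = 8 + 37/8·(t - 1) - 125/4·(t - 1)² + 149/8·(t - 1)³.
With (t - 1) = 3/4: p(7/4) = 895/512.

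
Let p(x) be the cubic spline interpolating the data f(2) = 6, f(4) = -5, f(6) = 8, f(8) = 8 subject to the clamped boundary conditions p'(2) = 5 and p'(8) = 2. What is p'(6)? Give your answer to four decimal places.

Write σ_i for p''(x_i). With h_i = 2, 2, 2 and divided differences Δ_i = -11/2, 13/2, 0, the continuity of p' gives the tridiagonal system
  2·σ_0 + 8·σ_1 + 2·σ_2 = 6(Δ_1 - Δ_0) = 72
  2·σ_1 + 8·σ_2 + 2·σ_3 = 6(Δ_2 - Δ_1) = -39
Clamped end conditions give two more equations: 2h_0·σ_0 + h_0·σ_1 = 6(Δ_0 - p'(2)) = -63 and h_2·σ_2 + 2h_2·σ_3 = 6(p'(8) - Δ_2) = 12.
Solving: σ_0 = -124/5, σ_1 = 181/10, σ_2 = -58/5, σ_3 = 44/5.
On [6, 8], p'(x) = b_2 + 2c_2·(x - 6) + 3d_2·(x - 6)² with b_2 = Δ_2 - h_2(2σ_2 + σ_3)/6 = 24/5, c_2 = σ_2/2 = -29/5, d_2 = (σ_3 - σ_2)/(6h_2) = 17/10. So p'(6) = 24/5.

4.8000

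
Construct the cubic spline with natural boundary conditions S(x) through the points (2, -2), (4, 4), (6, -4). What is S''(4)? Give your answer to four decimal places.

-5.2500

With M_i denoting the second derivative at x_i, h_i = 2, 2, and Δ_i = (y_(i+1) − y_i)/h_i = 3, -4:
  2·M_0 + 8·M_1 + 2·M_2 = 6(Δ_1 - Δ_0) = -42
Natural end conditions: M_0 = M_2 = 0.
Solving the tridiagonal system: M_0 = 0, M_1 = -21/4, M_2 = 0.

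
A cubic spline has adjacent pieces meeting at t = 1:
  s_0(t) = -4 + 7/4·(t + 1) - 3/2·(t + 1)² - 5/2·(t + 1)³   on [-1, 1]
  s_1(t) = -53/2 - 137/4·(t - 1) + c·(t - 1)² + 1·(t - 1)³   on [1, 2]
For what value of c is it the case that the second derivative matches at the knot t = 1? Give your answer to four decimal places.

-16.5000

s_0''(t) = -3 - 15·(t + 1), so s_0''(1) = -33. On the right, s_1''(1) = 2c, so c = -33/2.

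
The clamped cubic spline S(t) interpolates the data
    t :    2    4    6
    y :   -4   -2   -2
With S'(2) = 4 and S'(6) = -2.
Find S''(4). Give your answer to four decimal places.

Write m_i for S''(x_i). With h_i = 2, 2 and divided differences Δ_i = 1, 0, the continuity of S' gives the tridiagonal system
  2·m_0 + 8·m_1 + 2·m_2 = 6(Δ_1 - Δ_0) = -6
Clamped end conditions give two more equations: 2h_0·m_0 + h_0·m_1 = 6(Δ_0 - S'(2)) = -18 and h_1·m_1 + 2h_1·m_2 = 6(S'(6) - Δ_1) = -12.
Forward elimination and back-substitution give m_0 = -21/4, m_1 = 3/2, m_2 = -15/4.

1.5000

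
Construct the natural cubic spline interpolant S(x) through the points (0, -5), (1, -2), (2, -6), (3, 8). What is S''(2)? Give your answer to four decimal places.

With σ_i denoting the second derivative at x_i, h_i = 1, 1, 1, and Δ_i = (y_(i+1) − y_i)/h_i = 3, -4, 14:
  1·σ_0 + 4·σ_1 + 1·σ_2 = 6(Δ_1 - Δ_0) = -42
  1·σ_1 + 4·σ_2 + 1·σ_3 = 6(Δ_2 - Δ_1) = 108
Natural end conditions: σ_0 = σ_3 = 0.
Solving the tridiagonal system: σ_0 = 0, σ_1 = -92/5, σ_2 = 158/5, σ_3 = 0.

31.6000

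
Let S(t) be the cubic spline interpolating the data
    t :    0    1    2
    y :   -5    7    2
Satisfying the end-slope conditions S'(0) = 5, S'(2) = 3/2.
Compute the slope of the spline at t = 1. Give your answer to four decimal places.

3.6250

Put M_i = S'' at the i-th knot. Here h = (1, 1) and Δ = (12, -5), so the interior equations h_(i-1)·M_(i-1) + 2(h_(i-1)+h_i)·M_i + h_i·M_(i+1) = 6(Δ_i − Δ_(i-1)) read
  1·M_0 + 4·M_1 + 1·M_2 = 6(Δ_1 - Δ_0) = -102
Clamped end conditions give two more equations: 2h_0·M_0 + h_0·M_1 = 6(Δ_0 - S'(0)) = 42 and h_1·M_1 + 2h_1·M_2 = 6(S'(2) - Δ_1) = 39.
Hence M_0 = 179/4, M_1 = -95/2, M_2 = 173/4.
On [1, 2], S'(t) = b_1 + 2c_1·(t - 1) + 3d_1·(t - 1)² with b_1 = Δ_1 - h_1(2M_1 + M_2)/6 = 29/8, c_1 = M_1/2 = -95/4, d_1 = (M_2 - M_1)/(6h_1) = 121/8. So S'(1) = 29/8.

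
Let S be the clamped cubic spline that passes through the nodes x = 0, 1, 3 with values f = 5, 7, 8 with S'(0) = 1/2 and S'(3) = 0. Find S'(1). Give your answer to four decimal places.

With σ_i denoting the second derivative at x_i, h_i = 1, 2, and Δ_i = (y_(i+1) − y_i)/h_i = 2, 1/2:
  1·σ_0 + 6·σ_1 + 2·σ_2 = 6(Δ_1 - Δ_0) = -9
Clamped end conditions give two more equations: 2h_0·σ_0 + h_0·σ_1 = 6(Δ_0 - S'(0)) = 9 and h_1·σ_1 + 2h_1·σ_2 = 6(S'(3) - Δ_1) = -3.
Hence σ_0 = 35/6, σ_1 = -8/3, σ_2 = 7/12.
On [1, 3], S'(x) = b_1 + 2c_1·(x - 1) + 3d_1·(x - 1)² with b_1 = Δ_1 - h_1(2σ_1 + σ_2)/6 = 25/12, c_1 = σ_1/2 = -4/3, d_1 = (σ_2 - σ_1)/(6h_1) = 13/48. So S'(1) = 25/12.

2.0833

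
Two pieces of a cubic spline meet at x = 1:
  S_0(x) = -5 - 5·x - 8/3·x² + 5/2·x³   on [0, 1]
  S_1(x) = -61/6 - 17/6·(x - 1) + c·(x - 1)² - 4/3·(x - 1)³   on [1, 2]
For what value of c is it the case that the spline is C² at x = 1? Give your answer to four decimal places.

4.8333

S_0''(x) = -16/3 + 15·x, so S_0''(1) = 29/3. On the right, S_1''(1) = 2c, so c = 29/6.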